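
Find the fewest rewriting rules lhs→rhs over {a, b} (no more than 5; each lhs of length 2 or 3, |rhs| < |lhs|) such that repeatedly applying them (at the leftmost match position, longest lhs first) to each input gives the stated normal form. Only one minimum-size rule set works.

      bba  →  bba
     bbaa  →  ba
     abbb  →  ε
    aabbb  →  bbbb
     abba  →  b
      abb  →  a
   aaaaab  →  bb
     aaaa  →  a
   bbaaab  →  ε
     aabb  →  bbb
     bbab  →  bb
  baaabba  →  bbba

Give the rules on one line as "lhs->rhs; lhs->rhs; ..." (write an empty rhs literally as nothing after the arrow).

  | bba
  | bbaa => ba
  | abbb => ab => ε
  | aabbb => bbbb

aa->b; ab->; abb->a; baa->a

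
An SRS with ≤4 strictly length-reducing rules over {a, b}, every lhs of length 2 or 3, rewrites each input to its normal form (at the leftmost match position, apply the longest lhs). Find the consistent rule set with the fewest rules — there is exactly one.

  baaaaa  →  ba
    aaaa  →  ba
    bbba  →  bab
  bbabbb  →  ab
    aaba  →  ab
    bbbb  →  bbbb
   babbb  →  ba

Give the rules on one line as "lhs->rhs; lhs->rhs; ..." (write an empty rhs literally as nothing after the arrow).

aa->b; abb->ba; baa->ba; bba->ab

  | baaaaa => baaaa => baaa => baa => ba
  | aaaa => baa => ba
  | bbba => bab
  | bbabbb => abbbb => babb => bba => ab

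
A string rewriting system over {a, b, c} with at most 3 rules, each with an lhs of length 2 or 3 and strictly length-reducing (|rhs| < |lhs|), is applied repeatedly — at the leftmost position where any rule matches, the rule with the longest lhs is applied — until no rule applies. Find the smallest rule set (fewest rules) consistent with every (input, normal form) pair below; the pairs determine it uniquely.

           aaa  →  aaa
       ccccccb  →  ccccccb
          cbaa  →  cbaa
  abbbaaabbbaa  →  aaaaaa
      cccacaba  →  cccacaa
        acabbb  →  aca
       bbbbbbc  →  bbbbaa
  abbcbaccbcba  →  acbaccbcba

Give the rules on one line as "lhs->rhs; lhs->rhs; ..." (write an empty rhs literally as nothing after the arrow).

ab->a; bbc->aa

  | aaa
  | ccccccb
  | cbaa
  | abbbaaabbbaa => abbaaabbbaa => abaaabbbaa => aaaabbbaa => aaaabbaa => aaaabaa => aaaaaa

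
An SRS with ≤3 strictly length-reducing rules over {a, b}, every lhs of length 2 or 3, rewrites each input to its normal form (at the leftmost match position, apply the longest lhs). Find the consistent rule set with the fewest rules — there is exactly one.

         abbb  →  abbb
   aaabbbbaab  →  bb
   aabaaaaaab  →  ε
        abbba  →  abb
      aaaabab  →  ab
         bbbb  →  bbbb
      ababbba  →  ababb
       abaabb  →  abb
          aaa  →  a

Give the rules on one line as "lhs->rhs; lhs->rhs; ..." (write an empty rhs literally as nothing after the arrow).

  | abbb
  | aaabbbbaab => aabbbbaab => bbbaab => bbab => bb
  | aabaaaaaab => aaaaaab => aaaaab => aaaab => aaab => aab => ε
  | abbba => abb

aa->a; aab->; bba->b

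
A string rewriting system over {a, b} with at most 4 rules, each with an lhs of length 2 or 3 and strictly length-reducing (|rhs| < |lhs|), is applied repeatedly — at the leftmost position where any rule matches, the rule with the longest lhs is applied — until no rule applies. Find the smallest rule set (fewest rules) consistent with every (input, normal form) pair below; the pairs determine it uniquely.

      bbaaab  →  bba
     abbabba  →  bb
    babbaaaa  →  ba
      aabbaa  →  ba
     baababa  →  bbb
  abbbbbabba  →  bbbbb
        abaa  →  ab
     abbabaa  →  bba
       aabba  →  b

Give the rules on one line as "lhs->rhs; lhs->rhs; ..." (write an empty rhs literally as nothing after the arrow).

aa->; aab->ba; abb->bb; bab->ba

  | bbaaab => bbab => bba
  | abbabba => bbabba => bbaba => bbaa => bb
  | babbaaaa => babaaaa => baaaaa => baaa => ba
  | aabbaa => babaa => baaa => ba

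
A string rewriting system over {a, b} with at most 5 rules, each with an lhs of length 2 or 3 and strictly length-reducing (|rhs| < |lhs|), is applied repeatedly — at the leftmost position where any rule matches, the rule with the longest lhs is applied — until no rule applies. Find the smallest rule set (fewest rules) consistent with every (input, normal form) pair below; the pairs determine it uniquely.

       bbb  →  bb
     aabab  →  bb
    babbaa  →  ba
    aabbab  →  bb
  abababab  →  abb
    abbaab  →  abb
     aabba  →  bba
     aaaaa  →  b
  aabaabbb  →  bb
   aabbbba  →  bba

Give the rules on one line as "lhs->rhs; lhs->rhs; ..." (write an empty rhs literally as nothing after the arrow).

aa->b; baa->a; bab->bb; bbb->bb

  | bbb => bb
  | aabab => bbab => bbb => bb
  | babbaa => bbbaa => bbaa => ba
  | aabbab => bbbab => bbab => bbb => bb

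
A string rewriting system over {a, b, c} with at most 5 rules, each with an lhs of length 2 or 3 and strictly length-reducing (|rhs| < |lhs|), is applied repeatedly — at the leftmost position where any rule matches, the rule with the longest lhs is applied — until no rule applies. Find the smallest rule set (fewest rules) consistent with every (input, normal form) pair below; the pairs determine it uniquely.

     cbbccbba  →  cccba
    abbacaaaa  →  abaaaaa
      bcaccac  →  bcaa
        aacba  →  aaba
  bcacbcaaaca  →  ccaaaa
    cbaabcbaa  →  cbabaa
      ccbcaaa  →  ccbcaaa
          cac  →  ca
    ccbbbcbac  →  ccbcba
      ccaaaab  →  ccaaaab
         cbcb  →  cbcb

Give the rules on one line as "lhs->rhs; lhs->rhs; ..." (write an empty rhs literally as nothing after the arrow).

abc->c; ac->a; bb->b; bcc->cc

  | cbbccbba => cbccbba => cccbba => cccba
  | abbacaaaa => abacaaaa => abaaaaa
  | bcaccac => bcacac => bcaac => bcaa
  | aacba => aaba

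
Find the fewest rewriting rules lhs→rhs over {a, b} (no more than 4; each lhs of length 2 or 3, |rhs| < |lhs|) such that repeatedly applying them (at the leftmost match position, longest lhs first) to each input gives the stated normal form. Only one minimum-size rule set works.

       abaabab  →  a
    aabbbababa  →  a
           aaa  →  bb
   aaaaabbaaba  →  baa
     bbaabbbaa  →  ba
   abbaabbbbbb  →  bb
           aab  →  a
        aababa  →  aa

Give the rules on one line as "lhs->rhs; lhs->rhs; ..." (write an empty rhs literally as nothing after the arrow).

  | abaabab => aabab => aab => a
  | aabbbababa => abababa => ababa => aba => a
  | aaa => bb
  | aaaaabbaaba => bbaabbaaba => babbaaba => baaba => baa

aaa->bb; ab->; abb->; bba->b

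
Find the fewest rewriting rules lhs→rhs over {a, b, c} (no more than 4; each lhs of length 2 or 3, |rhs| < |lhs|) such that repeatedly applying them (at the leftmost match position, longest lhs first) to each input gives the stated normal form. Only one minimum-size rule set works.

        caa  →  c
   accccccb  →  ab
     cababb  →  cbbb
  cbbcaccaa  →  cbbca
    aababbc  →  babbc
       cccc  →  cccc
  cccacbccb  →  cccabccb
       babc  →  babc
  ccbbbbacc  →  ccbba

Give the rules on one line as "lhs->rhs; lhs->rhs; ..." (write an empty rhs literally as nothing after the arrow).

  | caa => c
  | accccccb => acccccb => accccb => acccb => accb => acb => ab
  | cababb => cbbb
  | cbbcaccaa => cbbcacaa => cbbcaaa => cbbca

aa->; aba->b; ac->a; bac->a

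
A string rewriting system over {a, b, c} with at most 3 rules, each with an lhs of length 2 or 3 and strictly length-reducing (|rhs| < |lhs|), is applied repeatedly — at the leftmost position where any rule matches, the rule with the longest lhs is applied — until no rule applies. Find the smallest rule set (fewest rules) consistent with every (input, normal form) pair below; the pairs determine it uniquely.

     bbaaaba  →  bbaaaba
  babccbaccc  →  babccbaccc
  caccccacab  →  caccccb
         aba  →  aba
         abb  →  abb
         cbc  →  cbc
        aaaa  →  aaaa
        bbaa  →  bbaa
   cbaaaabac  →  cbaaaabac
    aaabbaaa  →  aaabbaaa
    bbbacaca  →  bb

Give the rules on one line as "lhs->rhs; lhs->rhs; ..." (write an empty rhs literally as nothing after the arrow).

  | bbaaaba
  | babccbaccc
  | caccccacab => caccccb
  | aba

aca->; bca->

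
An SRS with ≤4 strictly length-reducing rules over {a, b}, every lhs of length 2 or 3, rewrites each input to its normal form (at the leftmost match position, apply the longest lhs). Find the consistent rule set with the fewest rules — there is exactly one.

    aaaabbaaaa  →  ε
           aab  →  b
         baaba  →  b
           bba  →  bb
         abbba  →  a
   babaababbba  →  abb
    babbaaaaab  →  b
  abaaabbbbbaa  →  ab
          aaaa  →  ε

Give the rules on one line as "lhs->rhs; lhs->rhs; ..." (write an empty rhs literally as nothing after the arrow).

aa->; ba->b; baa->; bbb->a

  | aaaabbaaaa => aabbaaaa => bbaaaa => baa => ε
  | aab => b
  | baaba => ba => b
  | bba => bb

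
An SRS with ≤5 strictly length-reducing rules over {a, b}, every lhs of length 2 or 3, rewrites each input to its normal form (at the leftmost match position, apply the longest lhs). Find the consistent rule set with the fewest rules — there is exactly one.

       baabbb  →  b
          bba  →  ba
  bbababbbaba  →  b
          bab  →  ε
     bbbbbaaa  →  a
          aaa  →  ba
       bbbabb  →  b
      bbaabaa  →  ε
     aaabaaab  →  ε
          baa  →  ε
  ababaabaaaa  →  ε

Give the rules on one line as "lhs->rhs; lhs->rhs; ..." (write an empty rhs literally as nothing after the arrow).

aa->b; baa->; bab->; bb->b

  | baabbb => bbb => bb => b
  | bba => ba
  | bbababbbaba => bababbbaba => abbbaba => abbaba => ababa => aa => b
  | bab => ε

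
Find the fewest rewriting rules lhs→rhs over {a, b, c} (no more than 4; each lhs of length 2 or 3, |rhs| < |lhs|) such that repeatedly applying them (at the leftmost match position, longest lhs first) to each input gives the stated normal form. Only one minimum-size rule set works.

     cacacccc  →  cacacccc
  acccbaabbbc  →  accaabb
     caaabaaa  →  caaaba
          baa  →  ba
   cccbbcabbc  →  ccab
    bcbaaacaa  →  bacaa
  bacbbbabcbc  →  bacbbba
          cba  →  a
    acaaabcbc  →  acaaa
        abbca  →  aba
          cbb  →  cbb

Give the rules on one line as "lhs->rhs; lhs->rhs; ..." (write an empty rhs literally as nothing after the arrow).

  | cacacccc
  | acccbaabbbc => accaabbbc => accaabb
  | caaabaaa => caaabaa => caaaba
  | baa => ba

baa->ba; bc->; cba->a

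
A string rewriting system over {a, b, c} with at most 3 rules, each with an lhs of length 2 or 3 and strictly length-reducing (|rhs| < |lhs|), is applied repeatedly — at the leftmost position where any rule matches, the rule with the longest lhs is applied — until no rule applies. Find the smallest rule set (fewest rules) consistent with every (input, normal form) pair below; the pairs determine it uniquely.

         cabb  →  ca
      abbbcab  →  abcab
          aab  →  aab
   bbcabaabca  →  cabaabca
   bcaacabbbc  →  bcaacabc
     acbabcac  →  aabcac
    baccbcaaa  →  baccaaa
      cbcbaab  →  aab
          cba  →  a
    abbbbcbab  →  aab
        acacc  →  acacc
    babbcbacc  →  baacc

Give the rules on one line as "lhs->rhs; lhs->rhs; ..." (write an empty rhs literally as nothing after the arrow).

bb->; cb->

  | cabb => ca
  | abbbcab => abcab
  | aab
  | bbcabaabca => cabaabca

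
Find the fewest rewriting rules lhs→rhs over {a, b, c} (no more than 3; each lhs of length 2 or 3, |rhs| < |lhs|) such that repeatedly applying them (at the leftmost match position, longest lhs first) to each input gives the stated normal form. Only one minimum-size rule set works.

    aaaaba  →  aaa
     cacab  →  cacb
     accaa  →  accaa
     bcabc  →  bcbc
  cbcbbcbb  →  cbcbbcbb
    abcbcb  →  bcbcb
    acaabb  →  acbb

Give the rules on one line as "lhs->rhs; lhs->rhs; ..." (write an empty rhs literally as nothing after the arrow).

ab->b; aba->

  | aaaaba => aaa
  | cacab => cacb
  | accaa
  | bcabc => bcbc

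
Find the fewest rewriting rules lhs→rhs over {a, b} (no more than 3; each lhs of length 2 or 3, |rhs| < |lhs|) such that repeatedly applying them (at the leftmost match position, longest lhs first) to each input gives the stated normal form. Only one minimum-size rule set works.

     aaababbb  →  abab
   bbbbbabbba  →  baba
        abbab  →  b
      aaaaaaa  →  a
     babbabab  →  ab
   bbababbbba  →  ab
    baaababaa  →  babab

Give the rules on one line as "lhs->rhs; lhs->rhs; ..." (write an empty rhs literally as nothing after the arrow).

  | aaababbb => ababbb => abab
  | bbbbbabbba => bbbabbba => babbba => baba
  | abbab => aab => b
  | aaaaaaa => aaaaa => aaa => a

aa->; bb->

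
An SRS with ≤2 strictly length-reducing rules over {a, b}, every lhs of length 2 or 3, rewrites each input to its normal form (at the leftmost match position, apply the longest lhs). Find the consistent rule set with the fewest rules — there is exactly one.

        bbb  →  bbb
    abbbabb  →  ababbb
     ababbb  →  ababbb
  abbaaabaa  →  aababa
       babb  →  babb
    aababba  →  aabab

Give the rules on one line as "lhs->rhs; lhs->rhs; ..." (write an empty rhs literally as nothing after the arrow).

baa->ba; bba->ab

  | bbb
  | abbbabb => ababbb
  | ababbb
  | abbaaabaa => aabaabaa => aababaa => aababa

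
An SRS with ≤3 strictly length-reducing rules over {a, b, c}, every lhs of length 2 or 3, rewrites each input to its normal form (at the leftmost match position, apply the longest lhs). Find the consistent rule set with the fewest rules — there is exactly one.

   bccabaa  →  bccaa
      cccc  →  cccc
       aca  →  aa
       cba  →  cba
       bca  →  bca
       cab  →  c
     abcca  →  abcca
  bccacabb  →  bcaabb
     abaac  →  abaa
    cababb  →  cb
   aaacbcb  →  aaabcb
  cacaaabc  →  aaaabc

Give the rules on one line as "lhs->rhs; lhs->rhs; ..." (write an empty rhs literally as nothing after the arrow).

  | bccabaa => bccaa
  | cccc
  | aca => aa
  | cba

ac->a; cab->c; cac->a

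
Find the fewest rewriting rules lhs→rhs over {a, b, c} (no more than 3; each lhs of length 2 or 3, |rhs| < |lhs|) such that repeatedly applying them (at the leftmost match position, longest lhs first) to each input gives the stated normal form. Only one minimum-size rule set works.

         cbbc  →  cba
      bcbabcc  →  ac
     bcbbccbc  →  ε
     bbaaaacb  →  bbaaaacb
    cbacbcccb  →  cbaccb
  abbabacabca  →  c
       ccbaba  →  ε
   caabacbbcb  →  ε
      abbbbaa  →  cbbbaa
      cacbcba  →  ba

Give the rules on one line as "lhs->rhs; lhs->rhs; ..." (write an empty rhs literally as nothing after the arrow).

  | cbbc => cba
  | bcbabcc => ababcc => cabcc => bcc => ac
  | bcbbccbc => abbccbc => cbccbc => cacbc => cbc => ca => ε
  | bbaaaacb

ab->c; bc->a; ca->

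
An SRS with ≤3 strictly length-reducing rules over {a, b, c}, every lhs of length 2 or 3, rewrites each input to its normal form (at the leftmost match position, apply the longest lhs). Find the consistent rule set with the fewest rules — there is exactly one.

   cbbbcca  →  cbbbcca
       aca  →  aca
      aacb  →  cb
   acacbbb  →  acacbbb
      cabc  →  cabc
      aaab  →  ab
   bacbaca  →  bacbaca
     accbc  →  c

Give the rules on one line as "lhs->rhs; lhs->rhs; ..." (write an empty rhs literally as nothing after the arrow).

aa->; ccb->a

  | cbbbcca
  | aca
  | aacb => cb
  | acacbbb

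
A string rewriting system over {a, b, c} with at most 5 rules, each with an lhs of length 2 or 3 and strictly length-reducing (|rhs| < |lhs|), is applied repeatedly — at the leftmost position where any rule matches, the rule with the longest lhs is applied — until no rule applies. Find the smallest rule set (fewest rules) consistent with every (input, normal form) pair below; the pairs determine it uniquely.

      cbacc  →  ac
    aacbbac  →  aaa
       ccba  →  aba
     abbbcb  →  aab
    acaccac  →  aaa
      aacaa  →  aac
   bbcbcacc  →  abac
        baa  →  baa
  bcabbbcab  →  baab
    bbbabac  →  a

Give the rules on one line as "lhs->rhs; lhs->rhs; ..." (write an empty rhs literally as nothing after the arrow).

  | cbacc => cacc => ccc => ac
  | aacbbac => aacbac => aacac => aacc => aaa
  | ccba => aba
  | abbbcb => acbcb => accb => aab

bb->c; ca->c; cb->c; cc->a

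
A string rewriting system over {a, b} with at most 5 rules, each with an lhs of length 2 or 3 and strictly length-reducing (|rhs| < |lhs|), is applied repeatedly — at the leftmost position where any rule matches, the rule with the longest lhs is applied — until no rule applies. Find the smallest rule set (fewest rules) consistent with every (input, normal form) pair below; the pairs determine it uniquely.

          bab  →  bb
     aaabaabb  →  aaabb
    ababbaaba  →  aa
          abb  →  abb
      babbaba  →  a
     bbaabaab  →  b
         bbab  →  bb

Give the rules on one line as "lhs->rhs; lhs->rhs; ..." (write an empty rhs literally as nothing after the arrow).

ba->a; baa->; bab->bb; bba->ba

  | bab => bb
  | aaabaabb => aaabb
  | ababbaaba => abbbaaba => abbaaba => abaaba => aba => aa
  | abb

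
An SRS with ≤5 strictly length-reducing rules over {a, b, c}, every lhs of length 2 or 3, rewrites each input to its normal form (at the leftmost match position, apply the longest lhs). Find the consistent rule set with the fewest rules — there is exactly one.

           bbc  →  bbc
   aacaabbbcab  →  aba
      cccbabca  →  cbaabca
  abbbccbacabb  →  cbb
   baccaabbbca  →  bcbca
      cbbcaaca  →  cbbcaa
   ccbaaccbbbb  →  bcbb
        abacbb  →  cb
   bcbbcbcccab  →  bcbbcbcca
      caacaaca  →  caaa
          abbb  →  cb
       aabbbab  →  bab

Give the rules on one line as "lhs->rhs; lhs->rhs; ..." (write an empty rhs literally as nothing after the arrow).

abb->c; ac->; cab->a; ccb->ba

  | bbc
  | aacaabbbcab => aaabbbcab => aacbcab => abcab => aba
  | cccbabca => cbaabca
  | abbbccbacabb => cbccbacabb => cbbaacabb => cbbaabb => cbbac => cbb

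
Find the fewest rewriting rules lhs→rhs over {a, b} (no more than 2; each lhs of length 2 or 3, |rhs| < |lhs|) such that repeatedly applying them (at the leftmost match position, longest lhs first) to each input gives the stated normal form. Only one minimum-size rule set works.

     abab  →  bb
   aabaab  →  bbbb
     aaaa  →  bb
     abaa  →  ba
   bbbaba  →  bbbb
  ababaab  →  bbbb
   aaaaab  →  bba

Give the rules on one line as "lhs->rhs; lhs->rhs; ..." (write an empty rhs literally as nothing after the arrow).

  | abab => aab => bb
  | aabaab => bbaab => bbbb
  | aaaa => baa => bb
  | abaa => aaa => ba

aa->b; ab->a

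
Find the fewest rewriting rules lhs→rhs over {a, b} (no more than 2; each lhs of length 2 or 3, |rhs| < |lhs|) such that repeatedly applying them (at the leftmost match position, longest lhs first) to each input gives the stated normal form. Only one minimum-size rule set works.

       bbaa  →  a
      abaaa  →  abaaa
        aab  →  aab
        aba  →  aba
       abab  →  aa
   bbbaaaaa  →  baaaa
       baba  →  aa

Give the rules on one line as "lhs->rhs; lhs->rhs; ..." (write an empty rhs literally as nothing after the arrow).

bab->a; bba->

  | bbaa => a
  | abaaa
  | aab
  | aba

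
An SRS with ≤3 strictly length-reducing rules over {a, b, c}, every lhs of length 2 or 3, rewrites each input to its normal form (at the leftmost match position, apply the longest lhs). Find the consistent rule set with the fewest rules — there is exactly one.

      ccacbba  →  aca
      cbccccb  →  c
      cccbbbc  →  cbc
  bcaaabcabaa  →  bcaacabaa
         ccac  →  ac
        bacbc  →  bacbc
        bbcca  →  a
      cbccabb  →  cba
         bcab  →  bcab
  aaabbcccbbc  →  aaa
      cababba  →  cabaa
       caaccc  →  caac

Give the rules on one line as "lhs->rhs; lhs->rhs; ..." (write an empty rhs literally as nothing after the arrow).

abc->c; bb->; cc->

  | ccacbba => acbba => aca
  | cbccccb => cbccb => cbb => c
  | cccbbbc => cbbbc => cbc
  | bcaaabcabaa => bcaacabaa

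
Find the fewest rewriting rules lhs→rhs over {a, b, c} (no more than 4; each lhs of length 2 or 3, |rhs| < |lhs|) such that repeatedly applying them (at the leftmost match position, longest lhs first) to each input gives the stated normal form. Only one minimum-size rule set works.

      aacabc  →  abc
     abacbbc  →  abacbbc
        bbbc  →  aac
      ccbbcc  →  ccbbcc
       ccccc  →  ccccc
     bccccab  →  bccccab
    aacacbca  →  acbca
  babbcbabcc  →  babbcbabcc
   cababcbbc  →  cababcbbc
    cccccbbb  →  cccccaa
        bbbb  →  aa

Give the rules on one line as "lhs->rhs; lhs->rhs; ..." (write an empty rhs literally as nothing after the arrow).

aab->aa; aca->; bbb->aa

  | aacabc => abc
  | abacbbc
  | bbbc => aac
  | ccbbcc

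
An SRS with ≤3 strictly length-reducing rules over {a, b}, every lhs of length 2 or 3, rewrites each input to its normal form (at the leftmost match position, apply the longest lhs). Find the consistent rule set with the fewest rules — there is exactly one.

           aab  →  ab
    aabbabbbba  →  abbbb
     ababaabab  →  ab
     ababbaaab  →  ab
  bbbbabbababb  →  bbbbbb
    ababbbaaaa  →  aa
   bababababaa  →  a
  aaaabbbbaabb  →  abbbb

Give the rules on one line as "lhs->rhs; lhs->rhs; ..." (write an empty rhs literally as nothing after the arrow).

  | aab => ab
  | aabbabbbba => abbabbbba => abbbbba => abbbb
  | ababaabab => abaabab => aabab => abab => ab
  | ababbaaab => abbaaab => abaab => aab => ab

aab->ab; ba->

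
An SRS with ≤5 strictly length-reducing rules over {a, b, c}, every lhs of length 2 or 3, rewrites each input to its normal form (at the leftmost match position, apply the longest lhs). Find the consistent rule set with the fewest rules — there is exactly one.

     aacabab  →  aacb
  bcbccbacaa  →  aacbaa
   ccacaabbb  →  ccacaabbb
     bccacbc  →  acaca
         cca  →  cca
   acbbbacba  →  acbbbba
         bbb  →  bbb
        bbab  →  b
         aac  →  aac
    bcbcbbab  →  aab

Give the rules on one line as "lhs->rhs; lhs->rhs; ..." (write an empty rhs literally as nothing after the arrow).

aba->; bab->; bac->b; bc->a

  | aacabab => aacb
  | bcbccbacaa => abccbacaa => aacbacaa => aacbaa
  | ccacaabbb
  | bccacbc => acacbc => acaca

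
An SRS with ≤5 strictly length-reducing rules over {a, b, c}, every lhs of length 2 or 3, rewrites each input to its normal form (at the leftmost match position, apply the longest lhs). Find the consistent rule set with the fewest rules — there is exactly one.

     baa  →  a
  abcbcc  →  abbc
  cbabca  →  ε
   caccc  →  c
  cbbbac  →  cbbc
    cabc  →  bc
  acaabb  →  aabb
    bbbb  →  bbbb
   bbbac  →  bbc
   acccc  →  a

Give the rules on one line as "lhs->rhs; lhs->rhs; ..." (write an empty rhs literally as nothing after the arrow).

  | baa => a
  | abcbcc => abbc
  | cbabca => cbca => ba => ε
  | caccc => ccc => c

ba->; ca->; cbc->b; cc->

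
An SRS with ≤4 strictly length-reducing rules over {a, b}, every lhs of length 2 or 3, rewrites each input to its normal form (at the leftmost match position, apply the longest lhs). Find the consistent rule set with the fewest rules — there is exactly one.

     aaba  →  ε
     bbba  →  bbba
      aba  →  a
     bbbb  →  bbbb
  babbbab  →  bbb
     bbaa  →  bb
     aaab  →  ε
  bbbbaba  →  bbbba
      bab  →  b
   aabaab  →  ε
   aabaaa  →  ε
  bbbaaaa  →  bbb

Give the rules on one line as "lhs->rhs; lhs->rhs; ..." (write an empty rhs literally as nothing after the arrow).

aa->; aab->a; ab->

  | aaba => aa => ε
  | bbba
  | aba => a
  | bbbb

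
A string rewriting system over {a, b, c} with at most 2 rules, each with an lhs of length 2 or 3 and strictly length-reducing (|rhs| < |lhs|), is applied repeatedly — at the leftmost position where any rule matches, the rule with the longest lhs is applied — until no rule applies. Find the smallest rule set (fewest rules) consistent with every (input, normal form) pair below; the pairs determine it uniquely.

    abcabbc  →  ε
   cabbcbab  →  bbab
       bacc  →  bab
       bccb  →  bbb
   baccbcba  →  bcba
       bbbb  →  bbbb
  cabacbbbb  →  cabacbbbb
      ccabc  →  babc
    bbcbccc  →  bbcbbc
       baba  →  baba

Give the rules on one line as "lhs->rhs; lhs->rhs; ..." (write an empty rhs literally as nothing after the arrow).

  | abcabbc => abcc => abb => ε
  | cabbcbab => ccbab => bbab
  | bacc => bab
  | bccb => bbb

abb->; cc->b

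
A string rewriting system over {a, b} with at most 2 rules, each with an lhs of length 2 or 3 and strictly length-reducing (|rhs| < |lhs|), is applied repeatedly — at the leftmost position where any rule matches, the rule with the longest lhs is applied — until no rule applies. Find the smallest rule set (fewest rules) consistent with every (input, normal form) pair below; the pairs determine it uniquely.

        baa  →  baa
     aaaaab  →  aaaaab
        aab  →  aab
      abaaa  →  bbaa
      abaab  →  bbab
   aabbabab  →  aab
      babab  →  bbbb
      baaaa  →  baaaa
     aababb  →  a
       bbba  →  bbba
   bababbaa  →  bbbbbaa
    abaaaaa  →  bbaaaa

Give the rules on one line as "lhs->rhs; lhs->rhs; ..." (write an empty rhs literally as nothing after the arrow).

  | baa
  | aaaaab
  | aab
  | abaaa => bbaa

aba->bb; abb->a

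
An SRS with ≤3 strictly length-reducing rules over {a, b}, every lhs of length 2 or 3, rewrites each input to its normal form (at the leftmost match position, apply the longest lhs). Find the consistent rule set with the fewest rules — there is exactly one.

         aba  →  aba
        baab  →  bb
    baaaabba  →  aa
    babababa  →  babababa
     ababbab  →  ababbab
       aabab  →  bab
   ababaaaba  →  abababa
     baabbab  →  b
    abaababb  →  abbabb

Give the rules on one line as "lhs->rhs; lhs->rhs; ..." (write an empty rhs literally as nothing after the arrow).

  | aba
  | baab => bb
  | baaaabba => baabba => bbba => aa
  | babababa

aab->b; bbb->a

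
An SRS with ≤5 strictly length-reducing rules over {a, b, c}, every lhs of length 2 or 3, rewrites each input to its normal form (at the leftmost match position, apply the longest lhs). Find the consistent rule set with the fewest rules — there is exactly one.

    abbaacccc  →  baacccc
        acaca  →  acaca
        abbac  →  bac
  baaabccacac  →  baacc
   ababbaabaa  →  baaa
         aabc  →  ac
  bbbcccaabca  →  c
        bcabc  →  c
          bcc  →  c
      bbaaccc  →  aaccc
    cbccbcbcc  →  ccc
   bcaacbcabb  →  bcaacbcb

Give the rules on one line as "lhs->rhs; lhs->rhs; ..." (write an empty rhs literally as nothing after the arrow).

  | abbaacccc => baacccc
  | acaca
  | abbac => bac
  | baaabccacac => baaccacac => baaccac => baacc

ab->; bb->; bcc->c; cca->c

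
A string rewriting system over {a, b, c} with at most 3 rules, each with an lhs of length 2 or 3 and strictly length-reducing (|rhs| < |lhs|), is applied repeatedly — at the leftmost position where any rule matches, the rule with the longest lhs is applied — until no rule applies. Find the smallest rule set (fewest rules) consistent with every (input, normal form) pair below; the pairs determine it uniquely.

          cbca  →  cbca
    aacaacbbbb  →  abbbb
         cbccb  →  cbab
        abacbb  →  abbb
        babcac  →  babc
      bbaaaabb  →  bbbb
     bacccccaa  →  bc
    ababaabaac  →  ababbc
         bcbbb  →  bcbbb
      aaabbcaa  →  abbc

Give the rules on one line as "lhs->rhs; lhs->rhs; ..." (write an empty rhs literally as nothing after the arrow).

aa->; ac->; cc->a

  | cbca
  | aacaacbbbb => caacbbbb => ccbbbb => abbbb
  | cbccb => cbab
  | abacbb => abbb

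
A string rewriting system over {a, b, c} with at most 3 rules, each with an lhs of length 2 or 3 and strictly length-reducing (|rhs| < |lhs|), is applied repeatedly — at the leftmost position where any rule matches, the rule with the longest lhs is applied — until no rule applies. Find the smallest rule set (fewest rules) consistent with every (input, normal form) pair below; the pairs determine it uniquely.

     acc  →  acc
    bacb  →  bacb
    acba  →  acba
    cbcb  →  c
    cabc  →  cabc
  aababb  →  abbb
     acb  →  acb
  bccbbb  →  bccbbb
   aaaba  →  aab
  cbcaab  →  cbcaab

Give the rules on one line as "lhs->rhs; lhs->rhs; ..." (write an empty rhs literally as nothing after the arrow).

aba->b; bcb->

  | acc
  | bacb
  | acba
  | cbcb => c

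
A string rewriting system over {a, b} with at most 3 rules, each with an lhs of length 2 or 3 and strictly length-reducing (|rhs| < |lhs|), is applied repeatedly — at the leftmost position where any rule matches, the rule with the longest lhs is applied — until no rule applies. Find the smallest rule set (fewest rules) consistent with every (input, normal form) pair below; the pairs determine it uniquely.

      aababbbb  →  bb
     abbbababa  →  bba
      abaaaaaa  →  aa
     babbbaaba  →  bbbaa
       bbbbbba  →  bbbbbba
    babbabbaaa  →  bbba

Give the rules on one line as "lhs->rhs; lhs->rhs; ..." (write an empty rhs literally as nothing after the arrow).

  | aababbbb => aabbbb => abbb => bb
  | abbbababa => bbababa => bbaba => bba
  | abaaaaaa => aaaaaa => aaaa => aa
  | babbbaaba => bbbaaba => bbbaa

aaa->a; ab->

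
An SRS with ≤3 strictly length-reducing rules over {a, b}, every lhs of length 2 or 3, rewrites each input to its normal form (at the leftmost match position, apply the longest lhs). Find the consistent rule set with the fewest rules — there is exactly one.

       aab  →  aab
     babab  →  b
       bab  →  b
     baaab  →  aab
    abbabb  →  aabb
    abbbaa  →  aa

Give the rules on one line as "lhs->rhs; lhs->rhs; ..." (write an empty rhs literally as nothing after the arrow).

  | aab
  | babab => bab => b
  | bab => b
  | baaab => aab

ba->; bba->a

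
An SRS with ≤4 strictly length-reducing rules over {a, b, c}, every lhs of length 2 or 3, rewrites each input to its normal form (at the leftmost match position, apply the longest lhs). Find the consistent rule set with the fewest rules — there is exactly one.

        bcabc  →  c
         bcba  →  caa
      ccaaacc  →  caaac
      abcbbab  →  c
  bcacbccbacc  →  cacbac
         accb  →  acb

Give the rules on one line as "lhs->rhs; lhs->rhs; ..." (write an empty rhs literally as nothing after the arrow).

  | bcabc => cabc => ccc => cc => c
  | bcba => caa
  | ccaaacc => caaacc => caaac
  | abcbbab => ccbbab => cbbab => cbbc => cbc => cc => c

ab->c; bc->c; bcb->ca; cc->c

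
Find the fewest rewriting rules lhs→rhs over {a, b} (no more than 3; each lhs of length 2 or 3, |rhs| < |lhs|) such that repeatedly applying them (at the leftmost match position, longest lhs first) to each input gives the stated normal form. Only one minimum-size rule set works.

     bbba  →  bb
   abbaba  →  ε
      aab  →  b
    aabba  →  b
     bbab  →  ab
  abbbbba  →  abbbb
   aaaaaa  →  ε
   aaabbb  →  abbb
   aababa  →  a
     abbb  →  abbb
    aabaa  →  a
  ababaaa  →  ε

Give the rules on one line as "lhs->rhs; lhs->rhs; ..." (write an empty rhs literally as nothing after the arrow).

  | bbba => bb
  | abbaba => ababa => aaba => ba => ε
  | aab => b
  | aabba => bba => b

aa->; ba->; bab->ab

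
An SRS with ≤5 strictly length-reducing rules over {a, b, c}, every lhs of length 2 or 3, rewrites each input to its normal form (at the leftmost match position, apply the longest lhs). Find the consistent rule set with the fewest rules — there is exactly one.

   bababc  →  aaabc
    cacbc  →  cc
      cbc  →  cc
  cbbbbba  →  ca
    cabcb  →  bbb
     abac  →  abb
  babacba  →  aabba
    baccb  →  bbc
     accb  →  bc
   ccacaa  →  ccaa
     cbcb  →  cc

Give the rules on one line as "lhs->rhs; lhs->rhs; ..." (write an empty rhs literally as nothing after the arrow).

ac->b; bab->aa; cab->ba; cb->c

  | bababc => aaabc
  | cacbc => cbbc => cbc => cc
  | cbc => cc
  | cbbbbba => cbbbba => cbbba => cbba => cba => ca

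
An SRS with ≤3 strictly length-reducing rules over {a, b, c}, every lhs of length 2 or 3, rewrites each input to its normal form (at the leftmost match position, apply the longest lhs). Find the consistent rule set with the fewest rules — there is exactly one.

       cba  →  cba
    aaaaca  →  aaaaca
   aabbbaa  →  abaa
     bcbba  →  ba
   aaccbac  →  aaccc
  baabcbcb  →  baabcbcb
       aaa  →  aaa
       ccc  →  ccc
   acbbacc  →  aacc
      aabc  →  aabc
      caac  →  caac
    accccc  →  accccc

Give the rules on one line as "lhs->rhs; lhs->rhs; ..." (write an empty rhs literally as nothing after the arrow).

  | cba
  | aaaaca
  | aabbbaa => abaa
  | bcbba => ba

abb->; bac->c; cbb->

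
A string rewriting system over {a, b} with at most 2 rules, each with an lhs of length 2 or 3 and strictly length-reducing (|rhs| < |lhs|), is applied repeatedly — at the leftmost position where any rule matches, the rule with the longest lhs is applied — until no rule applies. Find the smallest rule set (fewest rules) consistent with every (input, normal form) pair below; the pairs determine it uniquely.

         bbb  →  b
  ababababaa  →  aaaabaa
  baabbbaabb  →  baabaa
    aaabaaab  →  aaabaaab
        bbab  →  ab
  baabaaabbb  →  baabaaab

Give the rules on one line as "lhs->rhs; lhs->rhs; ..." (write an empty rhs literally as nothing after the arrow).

bab->ab; bb->

  | bbb => b
  | ababababaa => aabababaa => aaababaa => aaaabaa
  | baabbbaabb => baabaabb => baabaa
  | aaabaaab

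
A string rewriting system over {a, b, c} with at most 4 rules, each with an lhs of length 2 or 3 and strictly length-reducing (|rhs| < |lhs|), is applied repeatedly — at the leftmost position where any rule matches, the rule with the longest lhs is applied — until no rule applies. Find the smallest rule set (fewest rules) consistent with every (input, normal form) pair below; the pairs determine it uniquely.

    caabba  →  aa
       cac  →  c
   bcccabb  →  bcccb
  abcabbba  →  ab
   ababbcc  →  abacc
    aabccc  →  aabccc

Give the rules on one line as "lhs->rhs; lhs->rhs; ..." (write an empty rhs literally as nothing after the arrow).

  | caabba => abba => aa
  | cac => c
  | bcccabb => bcccb
  | abcabbba => abcbba => abca => ab

bb->; ca->; cab->c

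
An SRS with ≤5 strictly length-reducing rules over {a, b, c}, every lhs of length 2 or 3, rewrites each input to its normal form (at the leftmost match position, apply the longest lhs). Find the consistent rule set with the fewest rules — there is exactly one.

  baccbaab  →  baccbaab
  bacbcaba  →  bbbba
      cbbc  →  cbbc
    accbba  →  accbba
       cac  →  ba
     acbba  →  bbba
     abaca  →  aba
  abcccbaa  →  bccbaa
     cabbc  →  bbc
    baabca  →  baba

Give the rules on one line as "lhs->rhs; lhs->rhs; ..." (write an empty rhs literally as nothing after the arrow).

abc->b; acb->bb; ca->; cac->ba

  | baccbaab
  | bacbcaba => bbbcaba => bbbba
  | cbbc
  | accbba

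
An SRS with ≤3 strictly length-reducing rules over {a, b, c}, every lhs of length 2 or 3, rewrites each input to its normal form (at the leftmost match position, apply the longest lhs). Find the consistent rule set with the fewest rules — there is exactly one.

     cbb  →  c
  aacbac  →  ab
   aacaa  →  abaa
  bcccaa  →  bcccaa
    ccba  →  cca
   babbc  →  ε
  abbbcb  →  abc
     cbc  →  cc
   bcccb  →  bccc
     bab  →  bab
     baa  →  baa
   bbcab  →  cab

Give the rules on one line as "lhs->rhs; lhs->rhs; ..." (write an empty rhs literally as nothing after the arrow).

ac->b; bb->; cb->c

  | cbb => cb => c
  | aacbac => abbac => aac => ab
  | aacaa => abaa
  | bcccaa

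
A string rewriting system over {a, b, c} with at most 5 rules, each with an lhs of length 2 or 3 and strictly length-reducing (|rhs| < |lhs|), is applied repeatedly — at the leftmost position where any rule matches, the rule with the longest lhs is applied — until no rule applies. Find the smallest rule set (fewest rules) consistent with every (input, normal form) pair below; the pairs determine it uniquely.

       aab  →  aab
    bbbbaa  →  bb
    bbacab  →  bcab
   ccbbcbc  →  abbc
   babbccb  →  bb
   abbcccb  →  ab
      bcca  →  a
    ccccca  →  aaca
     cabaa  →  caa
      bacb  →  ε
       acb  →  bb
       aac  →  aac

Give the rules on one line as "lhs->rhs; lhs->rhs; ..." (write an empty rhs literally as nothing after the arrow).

acb->bb; ba->; cb->; cc->a

  | aab
  | bbbbaa => bbba => bb
  | bbacab => bcab
  | ccbbcbc => abbcbc => abbc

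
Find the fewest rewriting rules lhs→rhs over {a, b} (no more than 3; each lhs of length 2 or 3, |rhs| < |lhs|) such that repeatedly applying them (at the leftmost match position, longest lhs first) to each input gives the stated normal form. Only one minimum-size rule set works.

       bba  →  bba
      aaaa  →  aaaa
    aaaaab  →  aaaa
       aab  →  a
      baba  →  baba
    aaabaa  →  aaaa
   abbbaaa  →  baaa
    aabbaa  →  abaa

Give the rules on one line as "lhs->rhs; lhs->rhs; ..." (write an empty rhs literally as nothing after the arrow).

aab->a; abb->

  | bba
  | aaaa
  | aaaaab => aaaa
  | aab => a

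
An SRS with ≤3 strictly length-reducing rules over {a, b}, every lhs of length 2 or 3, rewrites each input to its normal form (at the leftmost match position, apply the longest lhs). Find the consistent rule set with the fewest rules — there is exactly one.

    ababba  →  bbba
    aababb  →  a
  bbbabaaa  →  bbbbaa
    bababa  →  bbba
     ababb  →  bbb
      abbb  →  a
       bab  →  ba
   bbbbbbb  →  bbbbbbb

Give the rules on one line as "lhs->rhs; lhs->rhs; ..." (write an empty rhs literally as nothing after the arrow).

ab->a; aba->b

  | ababba => bbba
  | aababb => abbb => abb => ab => a
  | bbbabaaa => bbbbaa
  | bababa => bbba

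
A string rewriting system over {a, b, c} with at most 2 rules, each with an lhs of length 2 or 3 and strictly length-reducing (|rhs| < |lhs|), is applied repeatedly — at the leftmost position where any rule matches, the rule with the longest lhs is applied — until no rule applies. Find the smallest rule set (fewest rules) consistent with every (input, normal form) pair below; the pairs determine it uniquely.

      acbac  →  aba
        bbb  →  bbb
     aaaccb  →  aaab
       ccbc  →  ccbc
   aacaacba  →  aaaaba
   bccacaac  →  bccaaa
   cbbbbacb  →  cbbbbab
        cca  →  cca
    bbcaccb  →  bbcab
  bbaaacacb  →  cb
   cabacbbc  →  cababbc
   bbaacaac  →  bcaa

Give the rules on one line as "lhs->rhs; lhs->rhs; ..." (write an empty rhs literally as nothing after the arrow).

ac->a; baa->

  | acbac => abac => aba
  | bbb
  | aaaccb => aaacb => aaab
  | ccbc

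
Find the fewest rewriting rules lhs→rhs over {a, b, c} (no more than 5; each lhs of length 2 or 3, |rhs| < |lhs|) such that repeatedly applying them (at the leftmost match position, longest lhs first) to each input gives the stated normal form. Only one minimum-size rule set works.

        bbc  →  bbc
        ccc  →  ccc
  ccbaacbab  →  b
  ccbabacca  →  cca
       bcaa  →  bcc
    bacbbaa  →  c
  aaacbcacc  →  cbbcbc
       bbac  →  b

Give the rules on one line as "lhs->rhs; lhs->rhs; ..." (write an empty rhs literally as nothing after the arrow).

  | bbc
  | ccc
  | ccbaacbab => cacbab => cbbab => cbab => b
  | ccbabacca => cbacca => cca

aa->c; ac->b; ba->a; cba->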